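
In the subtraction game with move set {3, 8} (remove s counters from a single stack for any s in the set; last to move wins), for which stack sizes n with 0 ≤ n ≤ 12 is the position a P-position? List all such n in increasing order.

0, 1, 2, 6, 7, 11, 12

Grundy values for subtraction set {3, 8}:
g(0) = mex{} = 0
g(1) = mex{} = 0
g(2) = mex{} = 0
g(3) = mex{0} = 1
g(4) = mex{0} = 1
g(5) = mex{0} = 1
g(6) = mex{1} = 0
g(7) = mex{1} = 0
g(8) = mex{0,1} = 2
g(9) = mex{0} = 1
g(10) = mex{0} = 1
g(11) = mex{1,2} = 0
g(12) = mex{1} = 0
The P-positions (g = 0) in 0..12 are 0, 1, 2, 6, 7, 11, 12.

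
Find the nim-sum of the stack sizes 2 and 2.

0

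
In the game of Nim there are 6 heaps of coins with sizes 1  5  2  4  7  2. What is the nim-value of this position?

Nim-sum: 1 ^ 5 ^ 2 ^ 4 ^ 7 ^ 2 = 7.

7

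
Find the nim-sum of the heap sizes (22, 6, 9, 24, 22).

23

In binary:
  10110  (22)
  00110  (6)
  01001  (9)
  11000  (24)
  10110  (22)
  -----
  10111  (23)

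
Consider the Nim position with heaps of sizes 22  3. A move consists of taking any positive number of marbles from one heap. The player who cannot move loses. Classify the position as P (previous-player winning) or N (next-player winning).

Nim-sum: 22 ^ 3 = 21.
The nim-sum is 21 ≠ 0, so this is an N-position: the player to move can win.

N-position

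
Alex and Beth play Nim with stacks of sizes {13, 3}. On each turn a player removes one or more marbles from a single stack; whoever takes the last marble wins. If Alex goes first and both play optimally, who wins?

Alex wins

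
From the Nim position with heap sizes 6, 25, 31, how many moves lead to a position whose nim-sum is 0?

Nim-sum: 6 ^ 25 ^ 31 = 0.
The nim-sum is already 0, so every move leaves a nonzero nim-sum — there are no winning moves.

0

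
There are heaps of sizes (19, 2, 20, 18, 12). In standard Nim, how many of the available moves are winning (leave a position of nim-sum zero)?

3

Compute the nim-sum pairwise:
19 ⊕ 2 = 17
17 ⊕ 20 = 5
5 ⊕ 18 = 23
23 ⊕ 12 = 27
The overall nim-sum is X = 27. A heap of size p has a winning move iff p XOR X < p (reduce it to p XOR X).
  19: 19 XOR 27 = 8 < 19 — winning move (to 8).
  2: 2 XOR 27 = 25 ≥ 2 — no move.
  20: 20 XOR 27 = 15 < 20 — winning move (to 15).
  18: 18 XOR 27 = 9 < 18 — winning move (to 9).
  12: 12 XOR 27 = 23 ≥ 12 — no move.
That gives 3 winning moves.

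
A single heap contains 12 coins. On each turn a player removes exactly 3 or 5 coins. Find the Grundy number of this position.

Build the Grundy sequence with g(k) = mex{g(k−s) : s ∈ {3, 5}, s ≤ k}:
k:     0  1  2  3  4  5  6  7  8  9 10 11 12
g(k):  0  0  0  1  1  1  2  2  0  0  0  1  1
So g(12) = 1.

1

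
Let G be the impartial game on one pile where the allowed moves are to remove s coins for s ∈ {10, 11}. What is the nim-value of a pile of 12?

Build the Grundy sequence with g(k) = mex{g(k−s) : s ∈ {10, 11}, s ≤ k}:
k:     0  1  2  3  4  5  6  7  8  9 10 11 12
g(k):  0  0  0  0  0  0  0  0  0  0  1  1  1
So g(12) = 1.

1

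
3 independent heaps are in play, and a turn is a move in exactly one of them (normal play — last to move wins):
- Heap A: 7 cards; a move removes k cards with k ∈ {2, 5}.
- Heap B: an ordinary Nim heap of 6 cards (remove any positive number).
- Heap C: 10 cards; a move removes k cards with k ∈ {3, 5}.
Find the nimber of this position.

Grundy values for heap A (subtraction set {2, 5}):
k:     0  1  2  3  4  5  6  7
g(k):  0  0  1  1  0  2  1  0
So g(7) = 0.
Heap B is a plain Nim heap of size 6, so its Grundy value is 6.
Build the Grundy sequence for heap C with g(k) = mex{g(k−s) : s ∈ {3, 5}, s ≤ k}:
g(0) = mex{} = 0
g(1) = mex{} = 0
g(2) = mex{} = 0
g(3) = mex{0} = 1
g(4) = mex{0} = 1
g(5) = mex{0} = 1
g(6) = mex{0,1} = 2
g(7) = mex{0,1} = 2
g(8) = mex{1} = 0
g(9) = mex{1,2} = 0
g(10) = mex{1,2} = 0
So g(10) = 0.
By the Sprague-Grundy theorem, the Grundy value of a sum of independent games is the XOR of the component values.
Combined value = 0 XOR 6 XOR 0 = 6.

6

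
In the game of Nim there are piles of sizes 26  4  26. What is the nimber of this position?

Compute the nim-sum pairwise:
26 ^ 4 = 30
30 ^ 26 = 4

4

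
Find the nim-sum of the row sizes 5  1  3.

7

In binary:
  101  (5)
  001  (1)
  011  (3)
  ---
  111  (7)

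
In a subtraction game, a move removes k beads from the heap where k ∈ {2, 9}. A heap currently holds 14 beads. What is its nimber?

Grundy values for subtraction set {2, 9}:
g(0) = mex{} = 0
g(1) = mex{} = 0
g(2) = mex{0} = 1
g(3) = mex{0} = 1
g(4) = mex{1} = 0
g(5) = mex{1} = 0
g(6) = mex{0} = 1
g(7) = mex{0} = 1
g(8) = mex{1} = 0
g(9) = mex{0,1} = 2
g(10) = mex{0} = 1
g(11) = mex{1,2} = 0
g(12) = mex{1} = 0
g(13) = mex{0} = 1
g(14) = mex{0} = 1
So g(14) = 1.

1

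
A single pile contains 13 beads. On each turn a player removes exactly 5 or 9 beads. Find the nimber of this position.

2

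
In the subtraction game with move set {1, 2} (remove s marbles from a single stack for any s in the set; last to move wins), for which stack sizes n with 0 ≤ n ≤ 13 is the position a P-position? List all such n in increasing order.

0, 3, 6, 9, 12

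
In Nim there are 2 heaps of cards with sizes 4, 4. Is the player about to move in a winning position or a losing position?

Losing position

Compute the nim-sum pairwise:
4 ⊕ 4 = 0
The nim-sum is 0, so this is a P-position: the player to move is in a losing position under optimal play.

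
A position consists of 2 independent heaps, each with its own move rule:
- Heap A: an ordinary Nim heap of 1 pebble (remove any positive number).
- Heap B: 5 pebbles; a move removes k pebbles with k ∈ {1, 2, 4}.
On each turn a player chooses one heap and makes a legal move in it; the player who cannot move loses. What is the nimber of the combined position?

Heap A is a plain Nim heap of size 1, so its Grundy value is 1.
For heap B, compute g(0), g(1), … with moves {1, 2, 4}:
k:     0  1  2  3  4  5
g(k):  0  1  2  0  1  2
So g(5) = 2.
By the Sprague-Grundy theorem, the Grundy value of a sum of independent games is the XOR of the component values.
Combined value = 1 ⊕ 2 = 3.

3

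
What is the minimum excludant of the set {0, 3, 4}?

0 is in the set but 1 is not, so the mex is 1.

1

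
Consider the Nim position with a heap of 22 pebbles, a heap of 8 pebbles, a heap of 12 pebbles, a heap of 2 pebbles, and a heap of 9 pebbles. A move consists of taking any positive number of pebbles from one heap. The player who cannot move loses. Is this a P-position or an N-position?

Compute the nim-sum pairwise:
22 XOR 8 = 30
30 XOR 12 = 18
18 XOR 2 = 16
16 XOR 9 = 25
The nim-sum is 25 ≠ 0, so this is an N-position: the player to move can win.

N-position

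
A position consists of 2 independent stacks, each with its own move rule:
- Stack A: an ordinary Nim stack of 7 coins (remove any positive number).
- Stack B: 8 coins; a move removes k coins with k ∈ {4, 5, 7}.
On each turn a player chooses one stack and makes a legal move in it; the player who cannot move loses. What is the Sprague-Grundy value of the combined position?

5

Stack A is a plain Nim stack of size 7, so its Grundy value is 7.
Build the Grundy sequence for stack B with g(k) = mex{g(k−s) : s ∈ {4, 5, 7}, s ≤ k}:
g(0) = mex{} = 0
g(1) = mex{} = 0
g(2) = mex{} = 0
g(3) = mex{} = 0
g(4) = mex{0} = 1
g(5) = mex{0} = 1
g(6) = mex{0} = 1
g(7) = mex{0} = 1
g(8) = mex{0,1} = 2
So g(8) = 2.
The value of a disjunctive sum is the nim-sum of the parts.
Combined value = 7 ⊕ 2 = 5.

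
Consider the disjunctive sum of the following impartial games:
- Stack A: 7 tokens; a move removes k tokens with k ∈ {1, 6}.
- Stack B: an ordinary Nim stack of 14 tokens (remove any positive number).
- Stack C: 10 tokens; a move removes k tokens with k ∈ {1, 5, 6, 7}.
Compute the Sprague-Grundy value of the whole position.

Build the Grundy sequence for stack A with g(k) = mex{g(k−s) : s ∈ {1, 6}, s ≤ k}:
k:     0  1  2  3  4  5  6  7
g(k):  0  1  0  1  0  1  2  0
So g(7) = 0.
Stack B is a plain Nim stack of size 14, so its Grundy value is 14.
Grundy values for stack C (subtraction set {1, 5, 6, 7}):
g(0) = mex{} = 0
g(1) = mex{0} = 1
g(2) = mex{1} = 0
g(3) = mex{0} = 1
g(4) = mex{1} = 0
g(5) = mex{0} = 1
g(6) = mex{0,1} = 2
g(7) = mex{0,1,2} = 3
g(8) = mex{0,1,3} = 2
g(9) = mex{0,1,2} = 3
g(10) = mex{0,1,3} = 2
So g(10) = 2.
By the Sprague-Grundy theorem, the Grundy value of a sum of independent games is the XOR of the component values.
Combined value = 0 XOR 14 XOR 2 = 12.

12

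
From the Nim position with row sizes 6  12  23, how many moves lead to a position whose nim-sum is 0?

In binary:
  00110  (6)
  01100  (12)
  10111  (23)
  -----
  11101  (29)
The overall nim-sum is X = 29. A row of size p has a winning move iff p XOR X < p (reduce it to p XOR X).
  6: 6 XOR 29 = 27 ≥ 6 — no move.
  12: 12 XOR 29 = 17 ≥ 12 — no move.
  23: 23 XOR 29 = 10 < 23 — winning move (to 10).
That gives 1 winning move.

1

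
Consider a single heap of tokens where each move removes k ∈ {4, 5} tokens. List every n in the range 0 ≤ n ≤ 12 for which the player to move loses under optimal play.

0, 1, 2, 3, 9, 10, 11, 12

Compute g(0), g(1), … for moves {4, 5}:
k:     0  1  2  3  4  5  6  7  8  9 10 11 12
g(k):  0  0  0  0  1  1  1  1  2  0  0  0  0
The P-positions (g = 0) in 0..12 are 0, 1, 2, 3, 9, 10, 11, 12.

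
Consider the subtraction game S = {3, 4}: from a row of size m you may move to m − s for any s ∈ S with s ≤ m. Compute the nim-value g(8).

0

Compute g(0), g(1), … for moves {3, 4}:
g(0) = mex{} = 0
g(1) = mex{} = 0
g(2) = mex{} = 0
g(3) = mex{0} = 1
g(4) = mex{0} = 1
g(5) = mex{0} = 1
g(6) = mex{0,1} = 2
g(7) = mex{1} = 0
g(8) = mex{1} = 0
So g(8) = 0.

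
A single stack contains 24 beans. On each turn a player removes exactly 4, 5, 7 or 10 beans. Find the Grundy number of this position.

2

Build the Grundy sequence with g(k) = mex{g(k−s) : s ∈ {4, 5, 7, 10}, s ≤ k}:
k:     0  1  2  3  4  5  6  7  8  9 10 11 12 13 14 15 16 17 18 19 20 21 22 23 24
g(k):  0  0  0  0  1  1  1  1  2  2  2  2  3  3  0  0  0  0  1  1  1  1  2  2  2
So g(24) = 2.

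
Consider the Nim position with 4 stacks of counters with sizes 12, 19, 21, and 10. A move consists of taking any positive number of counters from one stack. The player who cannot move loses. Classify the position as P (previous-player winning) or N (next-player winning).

P-position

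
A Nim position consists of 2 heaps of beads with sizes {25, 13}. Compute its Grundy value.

20

Compute the nim-sum pairwise:
25 XOR 13 = 20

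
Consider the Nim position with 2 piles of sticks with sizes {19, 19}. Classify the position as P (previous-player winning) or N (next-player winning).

Nim-sum: 19 XOR 19 = 0.
The nim-sum is 0, so this is a P-position: the player to move is in a losing position under optimal play.

P-position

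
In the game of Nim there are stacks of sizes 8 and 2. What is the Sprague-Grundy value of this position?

Write each in binary and XOR column by column:
  1000  (8)
  0010  (2)
  ----
  1010  (10)

10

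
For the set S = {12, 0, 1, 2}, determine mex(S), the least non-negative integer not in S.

The values 0, 1, 2 are all present; 3 is the first non-negative integer missing from the set.

3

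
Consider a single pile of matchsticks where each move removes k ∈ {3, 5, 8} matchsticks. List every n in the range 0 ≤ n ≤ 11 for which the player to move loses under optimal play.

0, 1, 2, 11

Grundy values for subtraction set {3, 5, 8}:
k:     0  1  2  3  4  5  6  7  8  9 10 11
g(k):  0  0  0  1  1  1  2  2  2  3  3  0
The P-positions (g = 0) in 0..11 are 0, 1, 2, 11.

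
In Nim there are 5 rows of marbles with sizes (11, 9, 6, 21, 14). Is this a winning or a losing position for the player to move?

Nim-sum: 11 XOR 9 XOR 6 XOR 21 XOR 14 = 31.
The nim-sum is 31 ≠ 0, so this is an N-position: the player to move can win.

Winning position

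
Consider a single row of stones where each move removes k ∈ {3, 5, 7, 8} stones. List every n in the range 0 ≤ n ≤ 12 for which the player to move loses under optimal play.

0, 1, 2, 11, 12

Compute g(0), g(1), … for moves {3, 5, 7, 8}:
g(0) = mex{} = 0
g(1) = mex{} = 0
g(2) = mex{} = 0
g(3) = mex{0} = 1
g(4) = mex{0} = 1
g(5) = mex{0} = 1
g(6) = mex{0,1} = 2
g(7) = mex{0,1} = 2
g(8) = mex{0,1} = 2
g(9) = mex{0,1,2} = 3
g(10) = mex{0,1,2} = 3
g(11) = mex{1,2} = 0
g(12) = mex{1,2,3} = 0
The P-positions (g = 0) in 0..12 are 0, 1, 2, 11, 12.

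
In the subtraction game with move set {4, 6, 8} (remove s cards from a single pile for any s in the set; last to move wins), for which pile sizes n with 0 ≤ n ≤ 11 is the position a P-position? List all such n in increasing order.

0, 1, 2, 3

Compute g(0), g(1), … for moves {4, 6, 8}:
g(0) = mex{} = 0
g(1) = mex{} = 0
g(2) = mex{} = 0
g(3) = mex{} = 0
g(4) = mex{0} = 1
g(5) = mex{0} = 1
g(6) = mex{0} = 1
g(7) = mex{0} = 1
g(8) = mex{0,1} = 2
g(9) = mex{0,1} = 2
g(10) = mex{0,1} = 2
g(11) = mex{0,1} = 2
The P-positions (g = 0) in 0..11 are 0, 1, 2, 3.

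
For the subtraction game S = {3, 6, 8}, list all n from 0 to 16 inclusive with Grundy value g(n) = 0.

0, 1, 2, 11, 12, 13

Build the Grundy sequence with g(k) = mex{g(k−s) : s ∈ {3, 6, 8}, s ≤ k}:
k:     0  1  2  3  4  5  6  7  8  9 10 11 12 13 14 15 16
g(k):  0  0  0  1  1  1  2  2  2  3  3  0  0  0  1  1  1
The P-positions (g = 0) in 0..16 are 0, 1, 2, 11, 12, 13.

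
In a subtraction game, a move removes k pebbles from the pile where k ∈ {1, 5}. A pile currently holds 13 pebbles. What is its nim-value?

Grundy values for subtraction set {1, 5}:
k:     0  1  2  3  4  5  6  7  8  9 10 11 12 13
g(k):  0  1  0  1  0  1  0  1  0  1  0  1  0  1
So g(13) = 1.

1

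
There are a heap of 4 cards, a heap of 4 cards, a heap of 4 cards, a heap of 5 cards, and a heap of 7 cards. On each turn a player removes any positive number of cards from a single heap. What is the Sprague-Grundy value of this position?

Compute the nim-sum pairwise:
4 XOR 4 = 0
0 XOR 4 = 4
4 XOR 5 = 1
1 XOR 7 = 6

6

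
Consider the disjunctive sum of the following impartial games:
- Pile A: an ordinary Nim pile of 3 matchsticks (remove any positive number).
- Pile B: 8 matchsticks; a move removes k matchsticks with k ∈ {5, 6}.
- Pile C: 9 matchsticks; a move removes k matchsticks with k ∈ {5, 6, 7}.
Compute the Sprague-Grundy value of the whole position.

3

Pile A is a plain Nim pile of size 3, so its Grundy value is 3.
Build the Grundy sequence for pile B with g(k) = mex{g(k−s) : s ∈ {5, 6}, s ≤ k}:
k:     0  1  2  3  4  5  6  7  8
g(k):  0  0  0  0  0  1  1  1  1
So g(8) = 1.
Build the Grundy sequence for pile C with g(k) = mex{g(k−s) : s ∈ {5, 6, 7}, s ≤ k}:
k:     0  1  2  3  4  5  6  7  8  9
g(k):  0  0  0  0  0  1  1  1  1  1
So g(9) = 1.
The value of a disjunctive sum is the nim-sum of the parts.
Combined value = 3 XOR 1 XOR 1 = 3.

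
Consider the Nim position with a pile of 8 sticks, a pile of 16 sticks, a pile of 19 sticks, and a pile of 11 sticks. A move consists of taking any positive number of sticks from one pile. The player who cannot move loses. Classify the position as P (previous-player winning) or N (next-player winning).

Bitwise XOR of the heap sizes:
  01000  (8)
  10000  (16)
  10011  (19)
  01011  (11)
  -----
  00000  (0)
The nim-sum is 0, so this is a P-position: the player to move is in a losing position under optimal play.

P-position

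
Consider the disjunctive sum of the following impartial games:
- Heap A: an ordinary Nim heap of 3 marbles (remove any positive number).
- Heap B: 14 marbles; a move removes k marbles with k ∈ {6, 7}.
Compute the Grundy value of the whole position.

3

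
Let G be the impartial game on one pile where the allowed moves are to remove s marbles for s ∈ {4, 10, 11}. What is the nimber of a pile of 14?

3

Grundy values for subtraction set {4, 10, 11}:
k:     0  1  2  3  4  5  6  7  8  9 10 11 12 13 14
g(k):  0  0  0  0  1  1  1  1  0  0  2  2  1  1  3
So g(14) = 3.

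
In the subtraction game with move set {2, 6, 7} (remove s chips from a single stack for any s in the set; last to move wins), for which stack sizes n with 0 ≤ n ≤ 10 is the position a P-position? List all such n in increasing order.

0, 1, 4, 5, 9

Compute g(0), g(1), … for moves {2, 6, 7}:
g(0) = mex{} = 0
g(1) = mex{} = 0
g(2) = mex{0} = 1
g(3) = mex{0} = 1
g(4) = mex{1} = 0
g(5) = mex{1} = 0
g(6) = mex{0} = 1
g(7) = mex{0} = 1
g(8) = mex{0,1} = 2
g(9) = mex{1} = 0
g(10) = mex{0,1,2} = 3
The P-positions (g = 0) in 0..10 are 0, 1, 4, 5, 9.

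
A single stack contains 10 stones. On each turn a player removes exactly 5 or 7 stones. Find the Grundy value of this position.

Compute g(0), g(1), … for moves {5, 7}:
k:     0  1  2  3  4  5  6  7  8  9 10
g(k):  0  0  0  0  0  1  1  1  1  1  2
So g(10) = 2.

2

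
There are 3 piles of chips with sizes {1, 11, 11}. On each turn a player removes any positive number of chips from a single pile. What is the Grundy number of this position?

Compute the nim-sum pairwise:
1 ^ 11 = 10
10 ^ 11 = 1

1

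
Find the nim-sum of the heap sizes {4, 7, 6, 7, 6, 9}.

In binary:
  0100  (4)
  0111  (7)
  0110  (6)
  0111  (7)
  0110  (6)
  1001  (9)
  ----
  1101  (13)

13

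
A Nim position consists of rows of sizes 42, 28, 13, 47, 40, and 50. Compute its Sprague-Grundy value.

14

Compute the nim-sum pairwise:
42 XOR 28 = 54
54 XOR 13 = 59
59 XOR 47 = 20
20 XOR 40 = 60
60 XOR 50 = 14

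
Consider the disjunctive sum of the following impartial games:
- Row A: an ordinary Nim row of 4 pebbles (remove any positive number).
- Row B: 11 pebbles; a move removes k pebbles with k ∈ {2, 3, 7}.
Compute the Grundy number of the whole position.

4

Row A is a plain Nim row of size 4, so its Grundy value is 4.
Grundy values for row B (subtraction set {2, 3, 7}):
g(0) = mex{} = 0
g(1) = mex{} = 0
g(2) = mex{0} = 1
g(3) = mex{0} = 1
g(4) = mex{0,1} = 2
g(5) = mex{1} = 0
g(6) = mex{1,2} = 0
g(7) = mex{0,2} = 1
g(8) = mex{0} = 1
g(9) = mex{0,1} = 2
g(10) = mex{1} = 0
g(11) = mex{1,2} = 0
So g(11) = 0.
By the Sprague-Grundy theorem, the Grundy value of a sum of independent games is the XOR of the component values.
Combined value = 4 ⊕ 0 = 4.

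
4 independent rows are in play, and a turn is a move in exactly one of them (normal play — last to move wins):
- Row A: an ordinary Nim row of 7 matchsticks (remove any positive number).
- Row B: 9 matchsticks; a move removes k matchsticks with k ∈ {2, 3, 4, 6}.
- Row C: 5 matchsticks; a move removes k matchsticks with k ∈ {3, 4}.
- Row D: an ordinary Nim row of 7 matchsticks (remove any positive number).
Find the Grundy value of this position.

1

Row A is a plain Nim row of size 7, so its Grundy value is 7.
Build the Grundy sequence for row B with g(k) = mex{g(k−s) : s ∈ {2, 3, 4, 6}, s ≤ k}:
g(0) = mex{} = 0
g(1) = mex{} = 0
g(2) = mex{0} = 1
g(3) = mex{0} = 1
g(4) = mex{0,1} = 2
g(5) = mex{0,1} = 2
g(6) = mex{0,1,2} = 3
g(7) = mex{0,1,2} = 3
g(8) = mex{1,2,3} = 0
g(9) = mex{1,2,3} = 0
So g(9) = 0.
Grundy values for row C (subtraction set {3, 4}):
g(0) = mex{} = 0
g(1) = mex{} = 0
g(2) = mex{} = 0
g(3) = mex{0} = 1
g(4) = mex{0} = 1
g(5) = mex{0} = 1
So g(5) = 1.
Row D is a plain Nim row of size 7, so its Grundy value is 7.
The value of a disjunctive sum is the nim-sum of the parts.
Combined value = 7 ⊕ 0 ⊕ 1 ⊕ 7 = 1.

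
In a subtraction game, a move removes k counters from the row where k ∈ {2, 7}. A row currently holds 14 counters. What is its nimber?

Grundy values for subtraction set {2, 7}:
k:     0  1  2  3  4  5  6  7  8  9 10 11 12 13 14
g(k):  0  0  1  1  0  0  1  1  2  0  0  1  1  0  0
So g(14) = 0.

0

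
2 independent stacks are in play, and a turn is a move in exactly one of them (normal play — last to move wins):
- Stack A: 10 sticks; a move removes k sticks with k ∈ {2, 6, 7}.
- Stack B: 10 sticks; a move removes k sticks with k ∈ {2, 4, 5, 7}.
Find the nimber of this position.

Grundy values for stack A (subtraction set {2, 6, 7}):
g(0) = mex{} = 0
g(1) = mex{} = 0
g(2) = mex{0} = 1
g(3) = mex{0} = 1
g(4) = mex{1} = 0
g(5) = mex{1} = 0
g(6) = mex{0} = 1
g(7) = mex{0} = 1
g(8) = mex{0,1} = 2
g(9) = mex{1} = 0
g(10) = mex{0,1,2} = 3
So g(10) = 3.
Build the Grundy sequence for stack B with g(k) = mex{g(k−s) : s ∈ {2, 4, 5, 7}, s ≤ k}:
g(0) = mex{} = 0
g(1) = mex{} = 0
g(2) = mex{0} = 1
g(3) = mex{0} = 1
g(4) = mex{0,1} = 2
g(5) = mex{0,1} = 2
g(6) = mex{0,1,2} = 3
g(7) = mex{0,1,2} = 3
g(8) = mex{0,1,2,3} = 4
g(9) = mex{1,2,3} = 0
g(10) = mex{1,2,3,4} = 0
So g(10) = 0.
By the Sprague-Grundy theorem, the Grundy value of a sum of independent games is the XOR of the component values.
Combined value = 3 ⊕ 0 = 3.

3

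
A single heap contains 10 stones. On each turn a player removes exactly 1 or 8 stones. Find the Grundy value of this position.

1

Compute g(0), g(1), … for moves {1, 8}:
k:     0  1  2  3  4  5  6  7  8  9 10
g(k):  0  1  0  1  0  1  0  1  2  0  1
So g(10) = 1.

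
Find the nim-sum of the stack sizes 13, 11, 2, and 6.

2

In binary:
  1101  (13)
  1011  (11)
  0010  (2)
  0110  (6)
  ----
  0010  (2)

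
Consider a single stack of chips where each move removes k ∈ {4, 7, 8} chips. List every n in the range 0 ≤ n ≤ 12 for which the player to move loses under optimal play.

0, 1, 2, 3, 12

Compute g(0), g(1), … for moves {4, 7, 8}:
g(0) = mex{} = 0
g(1) = mex{} = 0
g(2) = mex{} = 0
g(3) = mex{} = 0
g(4) = mex{0} = 1
g(5) = mex{0} = 1
g(6) = mex{0} = 1
g(7) = mex{0} = 1
g(8) = mex{0,1} = 2
g(9) = mex{0,1} = 2
g(10) = mex{0,1} = 2
g(11) = mex{0,1} = 2
g(12) = mex{1,2} = 0
The P-positions (g = 0) in 0..12 are 0, 1, 2, 3, 12.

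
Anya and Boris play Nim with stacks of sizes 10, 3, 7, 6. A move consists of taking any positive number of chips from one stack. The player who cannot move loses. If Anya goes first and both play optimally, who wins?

In binary:
  1010  (10)
  0011  (3)
  0111  (7)
  0110  (6)
  ----
  1000  (8)
The nim-sum is 8 ≠ 0, so this is an N-position: the player to move can win; Anya has a winning move.

Anya wins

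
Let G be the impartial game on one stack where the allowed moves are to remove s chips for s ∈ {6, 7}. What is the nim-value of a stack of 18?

0

Grundy values for subtraction set {6, 7}:
k:     0  1  2  3  4  5  6  7  8  9 10 11 12 13 14 15 16 17 18
g(k):  0  0  0  0  0  0  1  1  1  1  1  1  2  0  0  0  0  0  0
So g(18) = 0.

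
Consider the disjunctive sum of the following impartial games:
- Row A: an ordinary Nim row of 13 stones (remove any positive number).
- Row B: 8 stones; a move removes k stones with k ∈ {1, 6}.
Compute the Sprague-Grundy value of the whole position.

12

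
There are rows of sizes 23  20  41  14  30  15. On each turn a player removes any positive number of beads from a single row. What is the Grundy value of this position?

Compute the nim-sum pairwise:
23 ⊕ 20 = 3
3 ⊕ 41 = 42
42 ⊕ 14 = 36
36 ⊕ 30 = 58
58 ⊕ 15 = 53

53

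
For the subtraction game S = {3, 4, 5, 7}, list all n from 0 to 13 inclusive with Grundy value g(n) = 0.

0, 1, 2, 10, 11, 12

Grundy values for subtraction set {3, 4, 5, 7}:
g(0) = mex{} = 0
g(1) = mex{} = 0
g(2) = mex{} = 0
g(3) = mex{0} = 1
g(4) = mex{0} = 1
g(5) = mex{0} = 1
g(6) = mex{0,1} = 2
g(7) = mex{0,1} = 2
g(8) = mex{0,1} = 2
g(9) = mex{0,1,2} = 3
g(10) = mex{1,2} = 0
g(11) = mex{1,2} = 0
g(12) = mex{1,2,3} = 0
g(13) = mex{0,2,3} = 1
The P-positions (g = 0) in 0..13 are 0, 1, 2, 10, 11, 12.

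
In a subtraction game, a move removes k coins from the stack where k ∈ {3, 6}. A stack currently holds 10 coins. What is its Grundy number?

Compute g(0), g(1), … for moves {3, 6}:
k:     0  1  2  3  4  5  6  7  8  9 10
g(k):  0  0  0  1  1  1  2  2  2  0  0
So g(10) = 0.

0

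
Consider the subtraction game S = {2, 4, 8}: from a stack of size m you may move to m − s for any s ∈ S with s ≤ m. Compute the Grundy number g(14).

Build the Grundy sequence with g(k) = mex{g(k−s) : s ∈ {2, 4, 8}, s ≤ k}:
k:     0  1  2  3  4  5  6  7  8  9 10 11 12 13 14
g(k):  0  0  1  1  2  2  0  0  1  1  2  2  0  0  1
So g(14) = 1.

1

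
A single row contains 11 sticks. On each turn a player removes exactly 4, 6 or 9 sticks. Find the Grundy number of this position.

Build the Grundy sequence with g(k) = mex{g(k−s) : s ∈ {4, 6, 9}, s ≤ k}:
g(0) = mex{} = 0
g(1) = mex{} = 0
g(2) = mex{} = 0
g(3) = mex{} = 0
g(4) = mex{0} = 1
g(5) = mex{0} = 1
g(6) = mex{0} = 1
g(7) = mex{0} = 1
g(8) = mex{0,1} = 2
g(9) = mex{0,1} = 2
g(10) = mex{0,1} = 2
g(11) = mex{0,1} = 2
So g(11) = 2.

2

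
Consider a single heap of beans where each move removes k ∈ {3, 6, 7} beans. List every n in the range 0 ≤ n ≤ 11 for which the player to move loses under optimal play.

0, 1, 2, 10, 11

Build the Grundy sequence with g(k) = mex{g(k−s) : s ∈ {3, 6, 7}, s ≤ k}:
k:     0  1  2  3  4  5  6  7  8  9 10 11
g(k):  0  0  0  1  1  1  2  2  2  3  0  0
The P-positions (g = 0) in 0..11 are 0, 1, 2, 10, 11.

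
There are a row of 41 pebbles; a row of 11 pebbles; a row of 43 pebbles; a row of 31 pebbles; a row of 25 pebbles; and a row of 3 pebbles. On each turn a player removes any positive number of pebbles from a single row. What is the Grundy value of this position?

Write each in binary and XOR column by column:
  101001  (41)
  001011  (11)
  101011  (43)
  011111  (31)
  011001  (25)
  000011  (3)
  ------
  001100  (12)

12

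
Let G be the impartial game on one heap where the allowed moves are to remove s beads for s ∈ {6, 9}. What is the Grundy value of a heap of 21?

Build the Grundy sequence with g(k) = mex{g(k−s) : s ∈ {6, 9}, s ≤ k}:
k:     0  1  2  3  4  5  6  7  8  9 10 11 12 13 14 15 16 17 18 19 20 21
g(k):  0  0  0  0  0  0  1  1  1  1  1  1  2  2  2  0  0  0  0  0  0  1
So g(21) = 1.

1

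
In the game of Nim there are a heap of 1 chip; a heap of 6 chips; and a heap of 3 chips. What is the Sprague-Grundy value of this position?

4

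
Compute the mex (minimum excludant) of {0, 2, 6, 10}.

0 is in the set but 1 is not, so the mex is 1.

1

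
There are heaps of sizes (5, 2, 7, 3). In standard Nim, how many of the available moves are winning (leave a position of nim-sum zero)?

3

Compute the nim-sum pairwise:
5 ^ 2 = 7
7 ^ 7 = 0
0 ^ 3 = 3
The overall nim-sum is X = 3. A heap of size p has a winning move iff p XOR X < p (reduce it to p XOR X).
  5: 5 XOR 3 = 6 ≥ 5 — no move.
  2: 2 XOR 3 = 1 < 2 — winning move (to 1).
  7: 7 XOR 3 = 4 < 7 — winning move (to 4).
  3: 3 XOR 3 = 0 < 3 — winning move (to 0).
That gives 3 winning moves.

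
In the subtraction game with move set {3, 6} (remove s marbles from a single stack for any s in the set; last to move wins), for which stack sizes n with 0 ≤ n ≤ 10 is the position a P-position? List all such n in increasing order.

0, 1, 2, 9, 10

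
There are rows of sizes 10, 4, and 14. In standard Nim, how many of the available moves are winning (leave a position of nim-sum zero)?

In binary:
  1010  (10)
  0100  (4)
  1110  (14)
  ----
  0000  (0)
The nim-sum is already 0, so every move leaves a nonzero nim-sum — there are no winning moves.

0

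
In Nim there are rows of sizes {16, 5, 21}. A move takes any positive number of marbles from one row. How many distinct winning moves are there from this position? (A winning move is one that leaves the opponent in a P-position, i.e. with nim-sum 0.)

0

Nim-sum: 16 ^ 5 ^ 21 = 0.
The nim-sum is already 0, so every move leaves a nonzero nim-sum — there are no winning moves.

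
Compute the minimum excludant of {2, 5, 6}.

0

0 is not in the set, so the mex is 0.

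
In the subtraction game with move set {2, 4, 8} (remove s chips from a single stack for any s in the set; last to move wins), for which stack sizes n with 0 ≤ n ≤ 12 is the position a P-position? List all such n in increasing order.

Grundy values for subtraction set {2, 4, 8}:
k:     0  1  2  3  4  5  6  7  8  9 10 11 12
g(k):  0  0  1  1  2  2  0  0  1  1  2  2  0
The P-positions (g = 0) in 0..12 are 0, 1, 6, 7, 12.

0, 1, 6, 7, 12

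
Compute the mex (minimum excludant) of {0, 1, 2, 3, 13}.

The values 0, 1, 2, 3 are all present; 4 is the first non-negative integer missing from the set.

4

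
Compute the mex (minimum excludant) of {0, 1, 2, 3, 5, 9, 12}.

4

The values 0, 1, 2, 3 are all present; 4 is the first non-negative integer missing from the set.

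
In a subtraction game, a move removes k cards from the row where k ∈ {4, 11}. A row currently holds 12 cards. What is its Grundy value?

1

Grundy values for subtraction set {4, 11}:
k:     0  1  2  3  4  5  6  7  8  9 10 11 12
g(k):  0  0  0  0  1  1  1  1  0  0  0  2  1
So g(12) = 1.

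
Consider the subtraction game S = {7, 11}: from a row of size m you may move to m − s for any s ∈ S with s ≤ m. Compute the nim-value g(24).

Compute g(0), g(1), … for moves {7, 11}:
k:     0  1  2  3  4  5  6  7  8  9 10 11 12 13 14 15 16 17 18 19 20 21 22 23 24
g(k):  0  0  0  0  0  0  0  1  1  1  1  1  1  1  2  2  2  2  0  0  0  0  0  0  0
So g(24) = 0.

0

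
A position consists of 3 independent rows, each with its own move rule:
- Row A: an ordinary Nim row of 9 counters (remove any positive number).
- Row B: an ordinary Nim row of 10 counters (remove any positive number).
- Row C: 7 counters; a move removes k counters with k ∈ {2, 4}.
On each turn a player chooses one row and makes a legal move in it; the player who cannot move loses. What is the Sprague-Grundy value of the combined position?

3

Row A is a plain Nim row of size 9, so its Grundy value is 9.
Row B is a plain Nim row of size 10, so its Grundy value is 10.
Build the Grundy sequence for row C with g(k) = mex{g(k−s) : s ∈ {2, 4}, s ≤ k}:
k:     0  1  2  3  4  5  6  7
g(k):  0  0  1  1  2  2  0  0
So g(7) = 0.
The value of a disjunctive sum is the nim-sum of the parts.
Combined value = 9 XOR 10 XOR 0 = 3.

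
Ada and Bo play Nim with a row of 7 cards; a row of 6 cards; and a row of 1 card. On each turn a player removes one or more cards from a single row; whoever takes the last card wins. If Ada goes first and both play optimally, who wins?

Bo wins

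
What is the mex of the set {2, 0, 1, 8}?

3

The values 0, 1, 2 are all present; 3 is the first non-negative integer missing from the set.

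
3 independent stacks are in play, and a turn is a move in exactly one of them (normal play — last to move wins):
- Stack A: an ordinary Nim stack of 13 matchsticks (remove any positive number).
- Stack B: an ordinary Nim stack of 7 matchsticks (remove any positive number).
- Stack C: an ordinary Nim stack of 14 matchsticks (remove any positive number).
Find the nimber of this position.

4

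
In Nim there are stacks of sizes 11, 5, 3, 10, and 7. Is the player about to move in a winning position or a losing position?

Losing position

Write each in binary and XOR column by column:
  1011  (11)
  0101  (5)
  0011  (3)
  1010  (10)
  0111  (7)
  ----
  0000  (0)
The nim-sum is 0, so this is a P-position: the player to move is in a losing position under optimal play.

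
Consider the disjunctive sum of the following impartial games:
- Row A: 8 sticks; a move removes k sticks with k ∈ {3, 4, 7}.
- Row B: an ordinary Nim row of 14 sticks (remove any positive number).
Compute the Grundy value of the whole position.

12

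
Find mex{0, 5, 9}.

1

0 is in the set but 1 is not, so the mex is 1.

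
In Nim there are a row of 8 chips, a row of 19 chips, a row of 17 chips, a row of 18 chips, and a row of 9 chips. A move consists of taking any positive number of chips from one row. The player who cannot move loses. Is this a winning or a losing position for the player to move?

Compute the nim-sum pairwise:
8 ⊕ 19 = 27
27 ⊕ 17 = 10
10 ⊕ 18 = 24
24 ⊕ 9 = 17
The nim-sum is 17 ≠ 0, so this is an N-position: the player to move can win.

Winning position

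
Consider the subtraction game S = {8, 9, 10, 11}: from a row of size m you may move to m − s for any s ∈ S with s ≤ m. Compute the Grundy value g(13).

Build the Grundy sequence with g(k) = mex{g(k−s) : s ∈ {8, 9, 10, 11}, s ≤ k}:
k:     0  1  2  3  4  5  6  7  8  9 10 11 12 13
g(k):  0  0  0  0  0  0  0  0  1  1  1  1  1  1
So g(13) = 1.

1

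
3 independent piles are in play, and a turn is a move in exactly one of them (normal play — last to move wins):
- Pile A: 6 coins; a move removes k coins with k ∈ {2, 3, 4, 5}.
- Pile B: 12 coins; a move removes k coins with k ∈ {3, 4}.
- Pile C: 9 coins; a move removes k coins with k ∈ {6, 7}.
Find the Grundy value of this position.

Grundy values for pile A (subtraction set {2, 3, 4, 5}):
g(0) = mex{} = 0
g(1) = mex{} = 0
g(2) = mex{0} = 1
g(3) = mex{0} = 1
g(4) = mex{0,1} = 2
g(5) = mex{0,1} = 2
g(6) = mex{0,1,2} = 3
So g(6) = 3.
For pile B, compute g(0), g(1), … with moves {3, 4}:
k:     0  1  2  3  4  5  6  7  8  9 10 11 12
g(k):  0  0  0  1  1  1  2  0  0  0  1  1  1
So g(12) = 1.
For pile C, compute g(0), g(1), … with moves {6, 7}:
k:     0  1  2  3  4  5  6  7  8  9
g(k):  0  0  0  0  0  0  1  1  1  1
So g(9) = 1.
The value of a disjunctive sum is the nim-sum of the parts.
Combined value = 3 XOR 1 XOR 1 = 3.

3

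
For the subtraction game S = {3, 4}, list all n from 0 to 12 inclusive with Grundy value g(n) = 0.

0, 1, 2, 7, 8, 9

Grundy values for subtraction set {3, 4}:
k:     0  1  2  3  4  5  6  7  8  9 10 11 12
g(k):  0  0  0  1  1  1  2  0  0  0  1  1  1
The P-positions (g = 0) in 0..12 are 0, 1, 2, 7, 8, 9.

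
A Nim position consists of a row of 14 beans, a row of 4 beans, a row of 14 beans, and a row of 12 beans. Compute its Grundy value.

Write each in binary and XOR column by column:
  1110  (14)
  0100  (4)
  1110  (14)
  1100  (12)
  ----
  1000  (8)

8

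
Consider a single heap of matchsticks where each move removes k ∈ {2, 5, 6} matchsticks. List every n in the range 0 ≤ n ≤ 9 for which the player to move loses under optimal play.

Build the Grundy sequence with g(k) = mex{g(k−s) : s ∈ {2, 5, 6}, s ≤ k}:
k:     0  1  2  3  4  5  6  7  8  9
g(k):  0  0  1  1  0  2  1  3  0  2
The P-positions (g = 0) in 0..9 are 0, 1, 4, 8.

0, 1, 4, 8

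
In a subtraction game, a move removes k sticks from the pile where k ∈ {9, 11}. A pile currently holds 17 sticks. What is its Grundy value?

Grundy values for subtraction set {9, 11}:
k:     0  1  2  3  4  5  6  7  8  9 10 11 12 13 14 15 16 17
g(k):  0  0  0  0  0  0  0  0  0  1  1  1  1  1  1  1  1  1
So g(17) = 1.

1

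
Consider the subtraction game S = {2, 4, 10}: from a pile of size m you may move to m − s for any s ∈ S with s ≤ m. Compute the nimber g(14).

1

Build the Grundy sequence with g(k) = mex{g(k−s) : s ∈ {2, 4, 10}, s ≤ k}:
k:     0  1  2  3  4  5  6  7  8  9 10 11 12 13 14
g(k):  0  0  1  1  2  2  0  0  1  1  2  2  0  0  1
So g(14) = 1.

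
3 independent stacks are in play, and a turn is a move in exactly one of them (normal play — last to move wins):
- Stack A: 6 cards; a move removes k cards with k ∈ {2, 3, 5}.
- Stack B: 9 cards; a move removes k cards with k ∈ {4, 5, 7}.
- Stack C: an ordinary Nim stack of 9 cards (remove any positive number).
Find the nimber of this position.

8

Grundy values for stack A (subtraction set {2, 3, 5}):
g(0) = mex{} = 0
g(1) = mex{} = 0
g(2) = mex{0} = 1
g(3) = mex{0} = 1
g(4) = mex{0,1} = 2
g(5) = mex{0,1} = 2
g(6) = mex{0,1,2} = 3
So g(6) = 3.
Build the Grundy sequence for stack B with g(k) = mex{g(k−s) : s ∈ {4, 5, 7}, s ≤ k}:
k:     0  1  2  3  4  5  6  7  8  9
g(k):  0  0  0  0  1  1  1  1  2  2
So g(9) = 2.
Stack C is a plain Nim stack of size 9, so its Grundy value is 9.
By the Sprague-Grundy theorem, the Grundy value of a sum of independent games is the XOR of the component values.
Combined value = 3 XOR 2 XOR 9 = 8.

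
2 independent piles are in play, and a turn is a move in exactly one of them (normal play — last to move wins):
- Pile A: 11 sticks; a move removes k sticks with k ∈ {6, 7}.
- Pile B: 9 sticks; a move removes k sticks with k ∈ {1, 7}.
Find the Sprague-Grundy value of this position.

0

Grundy values for pile A (subtraction set {6, 7}):
g(0) = mex{} = 0
g(1) = mex{} = 0
g(2) = mex{} = 0
g(3) = mex{} = 0
g(4) = mex{} = 0
g(5) = mex{} = 0
g(6) = mex{0} = 1
g(7) = mex{0} = 1
g(8) = mex{0} = 1
g(9) = mex{0} = 1
g(10) = mex{0} = 1
g(11) = mex{0} = 1
So g(11) = 1.
For pile B, compute g(0), g(1), … with moves {1, 7}:
k:     0  1  2  3  4  5  6  7  8  9
g(k):  0  1  0  1  0  1  0  1  0  1
So g(9) = 1.
The value of a disjunctive sum is the nim-sum of the parts.
Combined value = 1 XOR 1 = 0.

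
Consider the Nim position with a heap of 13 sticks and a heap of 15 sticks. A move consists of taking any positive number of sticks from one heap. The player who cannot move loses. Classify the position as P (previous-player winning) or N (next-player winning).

N-position

Compute the nim-sum pairwise:
13 ⊕ 15 = 2
The nim-sum is 2 ≠ 0, so this is an N-position: the player to move can win.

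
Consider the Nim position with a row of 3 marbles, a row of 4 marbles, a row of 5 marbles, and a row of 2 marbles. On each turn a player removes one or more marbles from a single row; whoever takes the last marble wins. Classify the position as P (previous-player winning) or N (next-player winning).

P-position

Compute the nim-sum pairwise:
3 ^ 4 = 7
7 ^ 5 = 2
2 ^ 2 = 0
The nim-sum is 0, so this is a P-position: the player to move is in a losing position under optimal play.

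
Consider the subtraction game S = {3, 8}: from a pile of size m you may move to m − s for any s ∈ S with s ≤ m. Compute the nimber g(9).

1

Grundy values for subtraction set {3, 8}:
k:     0  1  2  3  4  5  6  7  8  9
g(k):  0  0  0  1  1  1  0  0  2  1
So g(9) = 1.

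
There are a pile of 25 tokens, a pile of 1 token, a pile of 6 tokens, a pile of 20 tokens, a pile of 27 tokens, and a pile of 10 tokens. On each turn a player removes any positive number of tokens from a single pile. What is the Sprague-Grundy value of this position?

In binary:
  11001  (25)
  00001  (1)
  00110  (6)
  10100  (20)
  11011  (27)
  01010  (10)
  -----
  11011  (27)

27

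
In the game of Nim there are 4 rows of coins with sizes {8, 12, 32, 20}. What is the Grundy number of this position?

48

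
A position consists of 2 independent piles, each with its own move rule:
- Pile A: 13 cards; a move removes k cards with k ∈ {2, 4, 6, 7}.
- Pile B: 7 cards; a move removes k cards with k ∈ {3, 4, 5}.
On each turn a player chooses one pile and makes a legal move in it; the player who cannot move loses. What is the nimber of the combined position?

Grundy values for pile A (subtraction set {2, 4, 6, 7}):
k:     0  1  2  3  4  5  6  7  8  9 10 11 12 13
g(k):  0  0  1  1  2  2  3  3  4  0  0  1  1  2
So g(13) = 2.
Build the Grundy sequence for pile B with g(k) = mex{g(k−s) : s ∈ {3, 4, 5}, s ≤ k}:
g(0) = mex{} = 0
g(1) = mex{} = 0
g(2) = mex{} = 0
g(3) = mex{0} = 1
g(4) = mex{0} = 1
g(5) = mex{0} = 1
g(6) = mex{0,1} = 2
g(7) = mex{0,1} = 2
So g(7) = 2.
By the Sprague-Grundy theorem, the Grundy value of a sum of independent games is the XOR of the component values.
Combined value = 2 ⊕ 2 = 0.

0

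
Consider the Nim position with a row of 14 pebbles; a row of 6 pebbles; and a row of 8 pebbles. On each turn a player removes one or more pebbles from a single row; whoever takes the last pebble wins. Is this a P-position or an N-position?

P-position

Bitwise XOR of the heap sizes:
  1110  (14)
  0110  (6)
  1000  (8)
  ----
  0000  (0)
The nim-sum is 0, so this is a P-position: the player to move is in a losing position under optimal play.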